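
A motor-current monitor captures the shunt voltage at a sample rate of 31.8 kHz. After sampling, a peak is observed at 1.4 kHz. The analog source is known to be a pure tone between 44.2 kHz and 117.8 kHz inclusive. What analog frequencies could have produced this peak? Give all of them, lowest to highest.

62.2 kHz, 65 kHz, 94 kHz, 96.8 kHz

Frequencies that alias to 1.4 kHz are k·fs ± 1.4 kHz for integer k ≥ 0.
k=0: 1.4 kHz.
k=1: 30.4 kHz, 33.2 kHz.
k=2: 62.2 kHz, 65 kHz.
k=3: 94 kHz, 96.8 kHz.
k=4: 125.8 kHz, 128.6 kHz.
Within [44.2 kHz, 117.8 kHz]: 62.2 kHz, 65 kHz, 94 kHz, 96.8 kHz.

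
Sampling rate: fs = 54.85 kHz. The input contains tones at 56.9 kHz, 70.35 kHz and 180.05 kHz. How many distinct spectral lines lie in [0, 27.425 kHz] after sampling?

2

fs/2 = 27.425 kHz.
56.9 kHz mod fs = 2.05 kHz.
2.05 kHz ≤ fs/2 = 27.425 kHz, appears at 2.05 kHz.
70.35 kHz mod fs = 15.5 kHz.
15.5 kHz ≤ fs/2 = 27.425 kHz, appears at 15.5 kHz.
180.05 kHz mod fs = 15.5 kHz.
15.5 kHz ≤ fs/2 = 27.425 kHz, appears at 15.5 kHz.
Distinct values: {2.05 kHz, 15.5 kHz} → 2.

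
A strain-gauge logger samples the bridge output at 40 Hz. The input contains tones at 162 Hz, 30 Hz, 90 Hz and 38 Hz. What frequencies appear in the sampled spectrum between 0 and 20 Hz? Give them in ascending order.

2 Hz, 10 Hz

fs/2 = 20 Hz.
162 Hz mod fs = 2 Hz.
2 Hz ≤ fs/2 = 20 Hz, appears at 2 Hz.
30 Hz > fs/2 = 20 Hz, folds to fs − 30 Hz = 10 Hz.
90 Hz mod fs = 10 Hz.
10 Hz ≤ fs/2 = 20 Hz, appears at 10 Hz.
38 Hz > fs/2 = 20 Hz, folds to fs − 38 Hz = 2 Hz.
Distinct values: {2 Hz, 10 Hz}.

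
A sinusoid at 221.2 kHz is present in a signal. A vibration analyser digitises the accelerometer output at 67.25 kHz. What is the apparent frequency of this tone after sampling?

19.45 kHz

221.2 kHz mod fs = 19.45 kHz.
19.45 kHz ≤ fs/2 = 33.625 kHz, appears at 19.45 kHz.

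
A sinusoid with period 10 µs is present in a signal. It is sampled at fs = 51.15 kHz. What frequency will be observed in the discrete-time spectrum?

T = 10 µs → f = 1/T = 100 kHz.
100 kHz mod fs = 48.85 kHz.
48.85 kHz > fs/2 = 25.575 kHz, folds to fs − 48.85 kHz = 2.3 kHz.

2.3 kHz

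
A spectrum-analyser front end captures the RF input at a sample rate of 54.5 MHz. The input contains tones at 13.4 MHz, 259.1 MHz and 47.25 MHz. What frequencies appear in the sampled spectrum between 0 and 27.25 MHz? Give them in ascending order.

fs/2 = 27.25 MHz.
13.4 MHz ≤ fs/2 = 27.25 MHz, passes unchanged.
259.1 MHz mod fs = 41.1 MHz.
41.1 MHz > fs/2 = 27.25 MHz, folds to fs − 41.1 MHz = 13.4 MHz.
47.25 MHz > fs/2 = 27.25 MHz, folds to fs − 47.25 MHz = 7.25 MHz.
Distinct values: {7.25 MHz, 13.4 MHz}.

7.25 MHz, 13.4 MHz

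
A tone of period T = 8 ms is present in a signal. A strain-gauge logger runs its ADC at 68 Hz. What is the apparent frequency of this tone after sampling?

T = 8 ms → f = 1/T = 125 Hz.
125 Hz mod fs = 57 Hz.
57 Hz > fs/2 = 34 Hz, folds to fs − 57 Hz = 11 Hz.

11 Hz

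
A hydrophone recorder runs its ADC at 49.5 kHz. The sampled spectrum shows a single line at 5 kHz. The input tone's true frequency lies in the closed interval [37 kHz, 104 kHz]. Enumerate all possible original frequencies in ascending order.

44.5 kHz, 54.5 kHz, 94 kHz, 104 kHz

Frequencies that alias to 5 kHz are k·fs ± 5 kHz for integer k ≥ 0.
k=0: 5 kHz.
k=1: 44.5 kHz, 54.5 kHz.
k=2: 94 kHz, 104 kHz.
k=3: 143.5 kHz, 153.5 kHz.
Within [37 kHz, 104 kHz]: 44.5 kHz, 54.5 kHz, 94 kHz, 104 kHz.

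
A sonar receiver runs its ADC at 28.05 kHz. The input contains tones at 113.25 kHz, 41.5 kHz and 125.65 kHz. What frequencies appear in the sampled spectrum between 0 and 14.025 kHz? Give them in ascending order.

fs/2 = 14.025 kHz.
113.25 kHz mod fs = 1.05 kHz.
1.05 kHz ≤ fs/2 = 14.025 kHz, appears at 1.05 kHz.
41.5 kHz mod fs = 13.45 kHz.
13.45 kHz ≤ fs/2 = 14.025 kHz, appears at 13.45 kHz.
125.65 kHz mod fs = 13.45 kHz.
13.45 kHz ≤ fs/2 = 14.025 kHz, appears at 13.45 kHz.
Distinct values: {1.05 kHz, 13.45 kHz}.

1.05 kHz, 13.45 kHz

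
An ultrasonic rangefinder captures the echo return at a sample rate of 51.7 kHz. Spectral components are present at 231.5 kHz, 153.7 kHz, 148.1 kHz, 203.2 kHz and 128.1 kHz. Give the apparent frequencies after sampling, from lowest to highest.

1.4 kHz, 3.6 kHz, 7 kHz, 24.7 kHz

fs/2 = 25.85 kHz.
231.5 kHz mod fs = 24.7 kHz.
24.7 kHz ≤ fs/2 = 25.85 kHz, appears at 24.7 kHz.
153.7 kHz mod fs = 50.3 kHz.
50.3 kHz > fs/2 = 25.85 kHz, folds to fs − 50.3 kHz = 1.4 kHz.
148.1 kHz mod fs = 44.7 kHz.
44.7 kHz > fs/2 = 25.85 kHz, folds to fs − 44.7 kHz = 7 kHz.
203.2 kHz mod fs = 48.1 kHz.
48.1 kHz > fs/2 = 25.85 kHz, folds to fs − 48.1 kHz = 3.6 kHz.
128.1 kHz mod fs = 24.7 kHz.
24.7 kHz ≤ fs/2 = 25.85 kHz, appears at 24.7 kHz.
Distinct values: {1.4 kHz, 3.6 kHz, 7 kHz, 24.7 kHz}.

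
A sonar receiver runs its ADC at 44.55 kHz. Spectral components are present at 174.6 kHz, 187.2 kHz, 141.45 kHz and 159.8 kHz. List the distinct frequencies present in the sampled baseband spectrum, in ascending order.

3.6 kHz, 7.8 kHz, 9 kHz, 18.4 kHz

fs/2 = 22.275 kHz.
174.6 kHz mod fs = 40.95 kHz.
40.95 kHz > fs/2 = 22.275 kHz, folds to fs − 40.95 kHz = 3.6 kHz.
187.2 kHz mod fs = 9 kHz.
9 kHz ≤ fs/2 = 22.275 kHz, appears at 9 kHz.
141.45 kHz mod fs = 7.8 kHz.
7.8 kHz ≤ fs/2 = 22.275 kHz, appears at 7.8 kHz.
159.8 kHz mod fs = 26.15 kHz.
26.15 kHz > fs/2 = 22.275 kHz, folds to fs − 26.15 kHz = 18.4 kHz.
Distinct values: {3.6 kHz, 7.8 kHz, 9 kHz, 18.4 kHz}.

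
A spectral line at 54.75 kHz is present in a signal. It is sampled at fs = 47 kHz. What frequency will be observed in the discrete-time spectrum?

54.75 kHz mod fs = 7.75 kHz.
7.75 kHz ≤ fs/2 = 23.5 kHz, appears at 7.75 kHz.

7.75 kHz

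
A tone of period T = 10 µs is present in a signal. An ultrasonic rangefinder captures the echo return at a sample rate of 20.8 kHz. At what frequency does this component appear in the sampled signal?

T = 10 µs → f = 1/T = 100 kHz.
100 kHz mod fs = 16.8 kHz.
16.8 kHz > fs/2 = 10.4 kHz, folds to fs − 16.8 kHz = 4 kHz.

4 kHz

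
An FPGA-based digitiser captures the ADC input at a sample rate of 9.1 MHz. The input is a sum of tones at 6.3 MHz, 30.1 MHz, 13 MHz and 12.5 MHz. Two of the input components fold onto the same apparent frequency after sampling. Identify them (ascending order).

6.3 MHz, 30.1 MHz

fs/2 = 4.55 MHz.
6.3 MHz > fs/2 = 4.55 MHz, folds to fs − 6.3 MHz = 2.8 MHz.
30.1 MHz mod fs = 2.8 MHz.
2.8 MHz ≤ fs/2 = 4.55 MHz, appears at 2.8 MHz.
13 MHz mod fs = 3.9 MHz.
3.9 MHz ≤ fs/2 = 4.55 MHz, appears at 3.9 MHz.
12.5 MHz mod fs = 3.4 MHz.
3.4 MHz ≤ fs/2 = 4.55 MHz, appears at 3.4 MHz.
6.3 MHz and 30.1 MHz both map to 2.8 MHz.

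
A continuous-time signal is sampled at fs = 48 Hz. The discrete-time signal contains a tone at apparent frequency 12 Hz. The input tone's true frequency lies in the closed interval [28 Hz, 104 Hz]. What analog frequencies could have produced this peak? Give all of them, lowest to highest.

36 Hz, 60 Hz, 84 Hz

Frequencies that alias to 12 Hz are k·fs ± 12 Hz for integer k ≥ 0.
k=0: 12 Hz.
k=1: 36 Hz, 60 Hz.
k=2: 84 Hz, 108 Hz.
k=3: 132 Hz, 156 Hz.
Within [28 Hz, 104 Hz]: 36 Hz, 60 Hz, 84 Hz.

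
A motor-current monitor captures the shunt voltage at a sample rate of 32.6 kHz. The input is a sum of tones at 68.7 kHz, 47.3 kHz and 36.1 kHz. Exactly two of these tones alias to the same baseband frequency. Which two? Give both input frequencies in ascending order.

36.1 kHz, 68.7 kHz

fs/2 = 16.3 kHz.
68.7 kHz mod fs = 3.5 kHz.
3.5 kHz ≤ fs/2 = 16.3 kHz, appears at 3.5 kHz.
47.3 kHz mod fs = 14.7 kHz.
14.7 kHz ≤ fs/2 = 16.3 kHz, appears at 14.7 kHz.
36.1 kHz mod fs = 3.5 kHz.
3.5 kHz ≤ fs/2 = 16.3 kHz, appears at 3.5 kHz.
36.1 kHz and 68.7 kHz both map to 3.5 kHz.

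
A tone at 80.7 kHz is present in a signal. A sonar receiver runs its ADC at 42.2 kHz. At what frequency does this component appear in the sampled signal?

80.7 kHz mod fs = 38.5 kHz.
38.5 kHz > fs/2 = 21.1 kHz, folds to fs − 38.5 kHz = 3.7 kHz.

3.7 kHz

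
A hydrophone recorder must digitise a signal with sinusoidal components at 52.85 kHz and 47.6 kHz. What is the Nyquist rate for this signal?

Highest-frequency component: 52.85 kHz.
Nyquist rate = 2 × 52.85 kHz = 105.7 kHz.

105.7 kHz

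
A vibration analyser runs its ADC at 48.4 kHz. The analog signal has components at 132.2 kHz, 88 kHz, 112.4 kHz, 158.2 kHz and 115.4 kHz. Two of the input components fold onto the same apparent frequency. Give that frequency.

13 kHz

fs/2 = 24.2 kHz.
132.2 kHz mod fs = 35.4 kHz.
35.4 kHz > fs/2 = 24.2 kHz, folds to fs − 35.4 kHz = 13 kHz.
88 kHz mod fs = 39.6 kHz.
39.6 kHz > fs/2 = 24.2 kHz, folds to fs − 39.6 kHz = 8.8 kHz.
112.4 kHz mod fs = 15.6 kHz.
15.6 kHz ≤ fs/2 = 24.2 kHz, appears at 15.6 kHz.
158.2 kHz mod fs = 13 kHz.
13 kHz ≤ fs/2 = 24.2 kHz, appears at 13 kHz.
115.4 kHz mod fs = 18.6 kHz.
18.6 kHz ≤ fs/2 = 24.2 kHz, appears at 18.6 kHz.
132.2 kHz and 158.2 kHz both map to 13 kHz.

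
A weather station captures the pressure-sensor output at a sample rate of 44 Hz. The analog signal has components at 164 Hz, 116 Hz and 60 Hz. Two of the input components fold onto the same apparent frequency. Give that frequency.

fs/2 = 22 Hz.
164 Hz mod fs = 32 Hz.
32 Hz > fs/2 = 22 Hz, folds to fs − 32 Hz = 12 Hz.
116 Hz mod fs = 28 Hz.
28 Hz > fs/2 = 22 Hz, folds to fs − 28 Hz = 16 Hz.
60 Hz mod fs = 16 Hz.
16 Hz ≤ fs/2 = 22 Hz, appears at 16 Hz.
60 Hz and 116 Hz both map to 16 Hz.

16 Hz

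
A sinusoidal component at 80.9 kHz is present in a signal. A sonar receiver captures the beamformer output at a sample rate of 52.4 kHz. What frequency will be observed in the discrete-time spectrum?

80.9 kHz mod fs = 28.5 kHz.
28.5 kHz > fs/2 = 26.2 kHz, folds to fs − 28.5 kHz = 23.9 kHz.

23.9 kHz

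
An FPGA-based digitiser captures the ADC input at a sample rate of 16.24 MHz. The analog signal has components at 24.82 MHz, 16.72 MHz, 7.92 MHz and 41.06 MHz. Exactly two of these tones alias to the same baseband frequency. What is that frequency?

fs/2 = 8.12 MHz.
24.82 MHz mod fs = 8.58 MHz.
8.58 MHz > fs/2 = 8.12 MHz, folds to fs − 8.58 MHz = 7.66 MHz.
16.72 MHz mod fs = 0.48 MHz.
0.48 MHz ≤ fs/2 = 8.12 MHz, appears at 0.48 MHz.
7.92 MHz ≤ fs/2 = 8.12 MHz, passes unchanged.
41.06 MHz mod fs = 8.58 MHz.
8.58 MHz > fs/2 = 8.12 MHz, folds to fs − 8.58 MHz = 7.66 MHz.
24.82 MHz and 41.06 MHz both map to 7.66 MHz.

7.66 MHz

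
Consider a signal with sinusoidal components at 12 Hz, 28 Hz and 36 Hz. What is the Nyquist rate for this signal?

72 Hz

Highest-frequency component: 36 Hz.
Nyquist rate = 2 × 36 Hz = 72 Hz.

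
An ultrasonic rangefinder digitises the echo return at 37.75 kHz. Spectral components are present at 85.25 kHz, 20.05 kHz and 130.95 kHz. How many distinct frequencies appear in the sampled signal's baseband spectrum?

fs/2 = 18.875 kHz.
85.25 kHz mod fs = 9.75 kHz.
9.75 kHz ≤ fs/2 = 18.875 kHz, appears at 9.75 kHz.
20.05 kHz > fs/2 = 18.875 kHz, folds to fs − 20.05 kHz = 17.7 kHz.
130.95 kHz mod fs = 17.7 kHz.
17.7 kHz ≤ fs/2 = 18.875 kHz, appears at 17.7 kHz.
Distinct values: {9.75 kHz, 17.7 kHz} → 2.

2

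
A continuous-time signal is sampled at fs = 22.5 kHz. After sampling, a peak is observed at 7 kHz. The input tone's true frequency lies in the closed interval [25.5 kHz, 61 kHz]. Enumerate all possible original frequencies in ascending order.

29.5 kHz, 38 kHz, 52 kHz, 60.5 kHz

Frequencies that alias to 7 kHz are k·fs ± 7 kHz for integer k ≥ 0.
k=0: 7 kHz.
k=1: 15.5 kHz, 29.5 kHz.
k=2: 38 kHz, 52 kHz.
k=3: 60.5 kHz, 74.5 kHz.
k=4: 83 kHz, 97 kHz.
Within [25.5 kHz, 61 kHz]: 29.5 kHz, 38 kHz, 52 kHz, 60.5 kHz.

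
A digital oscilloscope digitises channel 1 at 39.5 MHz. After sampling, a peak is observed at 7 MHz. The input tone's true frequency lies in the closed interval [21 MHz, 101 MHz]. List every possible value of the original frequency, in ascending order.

32.5 MHz, 46.5 MHz, 72 MHz, 86 MHz

Frequencies that alias to 7 MHz are k·fs ± 7 MHz for integer k ≥ 0.
k=0: 7 MHz.
k=1: 32.5 MHz, 46.5 MHz.
k=2: 72 MHz, 86 MHz.
k=3: 111.5 MHz, 125.5 MHz.
Within [21 MHz, 101 MHz]: 32.5 MHz, 46.5 MHz, 72 MHz, 86 MHz.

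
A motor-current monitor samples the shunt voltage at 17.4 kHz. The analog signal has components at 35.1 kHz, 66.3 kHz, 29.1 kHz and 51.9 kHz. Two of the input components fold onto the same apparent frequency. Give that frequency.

fs/2 = 8.7 kHz.
35.1 kHz mod fs = 0.3 kHz.
0.3 kHz ≤ fs/2 = 8.7 kHz, appears at 0.3 kHz.
66.3 kHz mod fs = 14.1 kHz.
14.1 kHz > fs/2 = 8.7 kHz, folds to fs − 14.1 kHz = 3.3 kHz.
29.1 kHz mod fs = 11.7 kHz.
11.7 kHz > fs/2 = 8.7 kHz, folds to fs − 11.7 kHz = 5.7 kHz.
51.9 kHz mod fs = 17.1 kHz.
17.1 kHz > fs/2 = 8.7 kHz, folds to fs − 17.1 kHz = 0.3 kHz.
35.1 kHz and 51.9 kHz both map to 0.3 kHz.

0.3 kHz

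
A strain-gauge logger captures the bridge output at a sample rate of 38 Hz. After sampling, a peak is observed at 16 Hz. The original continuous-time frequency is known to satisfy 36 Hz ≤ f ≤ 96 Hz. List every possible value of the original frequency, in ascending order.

54 Hz, 60 Hz, 92 Hz

Frequencies that alias to 16 Hz are k·fs ± 16 Hz for integer k ≥ 0.
k=0: 16 Hz.
k=1: 22 Hz, 54 Hz.
k=2: 60 Hz, 92 Hz.
k=3: 98 Hz, 130 Hz.
Within [36 Hz, 96 Hz]: 54 Hz, 60 Hz, 92 Hz.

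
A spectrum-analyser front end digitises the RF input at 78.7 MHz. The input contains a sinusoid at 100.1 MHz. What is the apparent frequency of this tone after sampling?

21.4 MHz

100.1 MHz mod fs = 21.4 MHz.
21.4 MHz ≤ fs/2 = 39.35 MHz, appears at 21.4 MHz.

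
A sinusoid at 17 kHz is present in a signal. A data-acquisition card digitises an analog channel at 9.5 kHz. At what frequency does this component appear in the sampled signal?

2 kHz

17 kHz mod fs = 7.5 kHz.
7.5 kHz > fs/2 = 4.75 kHz, folds to fs − 7.5 kHz = 2 kHz.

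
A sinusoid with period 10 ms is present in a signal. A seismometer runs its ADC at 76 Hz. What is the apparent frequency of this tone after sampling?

24 Hz

T = 10 ms → f = 1/T = 100 Hz.
100 Hz mod fs = 24 Hz.
24 Hz ≤ fs/2 = 38 Hz, appears at 24 Hz.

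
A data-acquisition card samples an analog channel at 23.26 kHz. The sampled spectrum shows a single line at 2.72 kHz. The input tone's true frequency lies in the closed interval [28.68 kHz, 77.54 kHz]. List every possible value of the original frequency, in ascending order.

43.8 kHz, 49.24 kHz, 67.06 kHz, 72.5 kHz

Frequencies that alias to 2.72 kHz are k·fs ± 2.72 kHz for integer k ≥ 0.
k=0: 2.72 kHz.
k=1: 20.54 kHz, 25.98 kHz.
k=2: 43.8 kHz, 49.24 kHz.
k=3: 67.06 kHz, 72.5 kHz.
k=4: 90.32 kHz, 95.76 kHz.
Within [28.68 kHz, 77.54 kHz]: 43.8 kHz, 49.24 kHz, 67.06 kHz, 72.5 kHz.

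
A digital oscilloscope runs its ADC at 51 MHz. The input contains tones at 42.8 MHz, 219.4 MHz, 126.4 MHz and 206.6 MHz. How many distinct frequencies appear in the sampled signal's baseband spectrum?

fs/2 = 25.5 MHz.
42.8 MHz > fs/2 = 25.5 MHz, folds to fs − 42.8 MHz = 8.2 MHz.
219.4 MHz mod fs = 15.4 MHz.
15.4 MHz ≤ fs/2 = 25.5 MHz, appears at 15.4 MHz.
126.4 MHz mod fs = 24.4 MHz.
24.4 MHz ≤ fs/2 = 25.5 MHz, appears at 24.4 MHz.
206.6 MHz mod fs = 2.6 MHz.
2.6 MHz ≤ fs/2 = 25.5 MHz, appears at 2.6 MHz.
Distinct values: {2.6 MHz, 8.2 MHz, 15.4 MHz, 24.4 MHz} → 4.

4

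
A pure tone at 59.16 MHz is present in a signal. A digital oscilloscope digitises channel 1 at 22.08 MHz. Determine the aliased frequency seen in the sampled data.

59.16 MHz mod fs = 15 MHz.
15 MHz > fs/2 = 11.04 MHz, folds to fs − 15 MHz = 7.08 MHz.

7.08 MHz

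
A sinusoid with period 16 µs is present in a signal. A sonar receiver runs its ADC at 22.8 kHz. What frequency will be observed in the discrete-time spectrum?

5.9 kHz

T = 16 µs → f = 1/T = 62.5 kHz.
62.5 kHz mod fs = 16.9 kHz.
16.9 kHz > fs/2 = 11.4 kHz, folds to fs − 16.9 kHz = 5.9 kHz.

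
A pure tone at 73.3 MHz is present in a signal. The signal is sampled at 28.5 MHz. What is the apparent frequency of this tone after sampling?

73.3 MHz mod fs = 16.3 MHz.
16.3 MHz > fs/2 = 14.25 MHz, folds to fs − 16.3 MHz = 12.2 MHz.

12.2 MHz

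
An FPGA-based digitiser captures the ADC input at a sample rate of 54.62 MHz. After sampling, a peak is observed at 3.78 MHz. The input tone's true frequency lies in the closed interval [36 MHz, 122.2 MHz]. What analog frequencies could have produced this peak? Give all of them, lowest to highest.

Frequencies that alias to 3.78 MHz are k·fs ± 3.78 MHz for integer k ≥ 0.
k=0: 3.78 MHz.
k=1: 50.84 MHz, 58.4 MHz.
k=2: 105.46 MHz, 113.02 MHz.
k=3: 160.08 MHz, 167.64 MHz.
Within [36 MHz, 122.2 MHz]: 50.84 MHz, 58.4 MHz, 105.46 MHz, 113.02 MHz.

50.84 MHz, 58.4 MHz, 105.46 MHz, 113.02 MHz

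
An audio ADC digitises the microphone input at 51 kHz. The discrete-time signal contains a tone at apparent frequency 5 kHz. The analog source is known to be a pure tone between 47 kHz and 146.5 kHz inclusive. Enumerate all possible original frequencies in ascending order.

Frequencies that alias to 5 kHz are k·fs ± 5 kHz for integer k ≥ 0.
k=0: 5 kHz.
k=1: 46 kHz, 56 kHz.
k=2: 97 kHz, 107 kHz.
k=3: 148 kHz, 158 kHz.
Within [47 kHz, 146.5 kHz]: 56 kHz, 97 kHz, 107 kHz.

56 kHz, 97 kHz, 107 kHz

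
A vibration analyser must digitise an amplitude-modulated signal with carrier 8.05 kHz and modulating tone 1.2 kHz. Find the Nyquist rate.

AM sidebands sit at fc ± fm = 6.85 kHz and 9.25 kHz.
Highest-frequency component: 9.25 kHz.
Nyquist rate = 2 × 9.25 kHz = 18.5 kHz.

18.5 kHz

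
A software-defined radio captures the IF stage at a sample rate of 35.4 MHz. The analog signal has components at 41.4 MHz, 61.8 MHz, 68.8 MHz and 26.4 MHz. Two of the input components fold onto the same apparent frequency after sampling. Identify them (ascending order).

26.4 MHz, 61.8 MHz

fs/2 = 17.7 MHz.
41.4 MHz mod fs = 6 MHz.
6 MHz ≤ fs/2 = 17.7 MHz, appears at 6 MHz.
61.8 MHz mod fs = 26.4 MHz.
26.4 MHz > fs/2 = 17.7 MHz, folds to fs − 26.4 MHz = 9 MHz.
68.8 MHz mod fs = 33.4 MHz.
33.4 MHz > fs/2 = 17.7 MHz, folds to fs − 33.4 MHz = 2 MHz.
26.4 MHz > fs/2 = 17.7 MHz, folds to fs − 26.4 MHz = 9 MHz.
26.4 MHz and 61.8 MHz both map to 9 MHz.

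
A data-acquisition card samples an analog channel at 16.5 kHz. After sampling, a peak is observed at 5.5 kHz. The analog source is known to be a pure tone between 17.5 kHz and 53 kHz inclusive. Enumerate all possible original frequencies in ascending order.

22 kHz, 27.5 kHz, 38.5 kHz, 44 kHz

Frequencies that alias to 5.5 kHz are k·fs ± 5.5 kHz for integer k ≥ 0.
k=0: 5.5 kHz.
k=1: 11 kHz, 22 kHz.
k=2: 27.5 kHz, 38.5 kHz.
k=3: 44 kHz, 55 kHz.
k=4: 60.5 kHz, 71.5 kHz.
Within [17.5 kHz, 53 kHz]: 22 kHz, 27.5 kHz, 38.5 kHz, 44 kHz.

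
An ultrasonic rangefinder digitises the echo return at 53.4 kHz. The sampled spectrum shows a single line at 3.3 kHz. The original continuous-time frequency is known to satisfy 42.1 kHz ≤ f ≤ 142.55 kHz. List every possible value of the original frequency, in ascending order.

Frequencies that alias to 3.3 kHz are k·fs ± 3.3 kHz for integer k ≥ 0.
k=0: 3.3 kHz.
k=1: 50.1 kHz, 56.7 kHz.
k=2: 103.5 kHz, 110.1 kHz.
k=3: 156.9 kHz, 163.5 kHz.
Within [42.1 kHz, 142.55 kHz]: 50.1 kHz, 56.7 kHz, 103.5 kHz, 110.1 kHz.

50.1 kHz, 56.7 kHz, 103.5 kHz, 110.1 kHz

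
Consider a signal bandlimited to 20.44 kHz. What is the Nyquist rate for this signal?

40.88 kHz

Nyquist rate = 2 × 20.44 kHz = 40.88 kHz.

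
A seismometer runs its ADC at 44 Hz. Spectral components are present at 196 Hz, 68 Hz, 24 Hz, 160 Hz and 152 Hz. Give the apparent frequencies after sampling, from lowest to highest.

fs/2 = 22 Hz.
196 Hz mod fs = 20 Hz.
20 Hz ≤ fs/2 = 22 Hz, appears at 20 Hz.
68 Hz mod fs = 24 Hz.
24 Hz > fs/2 = 22 Hz, folds to fs − 24 Hz = 20 Hz.
24 Hz > fs/2 = 22 Hz, folds to fs − 24 Hz = 20 Hz.
160 Hz mod fs = 28 Hz.
28 Hz > fs/2 = 22 Hz, folds to fs − 28 Hz = 16 Hz.
152 Hz mod fs = 20 Hz.
20 Hz ≤ fs/2 = 22 Hz, appears at 20 Hz.
Distinct values: {16 Hz, 20 Hz}.

16 Hz, 20 Hz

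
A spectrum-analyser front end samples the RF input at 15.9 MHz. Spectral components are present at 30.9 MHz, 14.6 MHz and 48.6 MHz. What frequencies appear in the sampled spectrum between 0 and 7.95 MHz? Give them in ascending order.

fs/2 = 7.95 MHz.
30.9 MHz mod fs = 15 MHz.
15 MHz > fs/2 = 7.95 MHz, folds to fs − 15 MHz = 0.9 MHz.
14.6 MHz > fs/2 = 7.95 MHz, folds to fs − 14.6 MHz = 1.3 MHz.
48.6 MHz mod fs = 0.9 MHz.
0.9 MHz ≤ fs/2 = 7.95 MHz, appears at 0.9 MHz.
Distinct values: {0.9 MHz, 1.3 MHz}.

0.9 MHz, 1.3 MHz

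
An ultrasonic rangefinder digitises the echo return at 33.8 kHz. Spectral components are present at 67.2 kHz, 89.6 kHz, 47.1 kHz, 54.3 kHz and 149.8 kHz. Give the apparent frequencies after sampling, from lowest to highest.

0.4 kHz, 11.8 kHz, 13.3 kHz, 14.6 kHz

fs/2 = 16.9 kHz.
67.2 kHz mod fs = 33.4 kHz.
33.4 kHz > fs/2 = 16.9 kHz, folds to fs − 33.4 kHz = 0.4 kHz.
89.6 kHz mod fs = 22 kHz.
22 kHz > fs/2 = 16.9 kHz, folds to fs − 22 kHz = 11.8 kHz.
47.1 kHz mod fs = 13.3 kHz.
13.3 kHz ≤ fs/2 = 16.9 kHz, appears at 13.3 kHz.
54.3 kHz mod fs = 20.5 kHz.
20.5 kHz > fs/2 = 16.9 kHz, folds to fs − 20.5 kHz = 13.3 kHz.
149.8 kHz mod fs = 14.6 kHz.
14.6 kHz ≤ fs/2 = 16.9 kHz, appears at 14.6 kHz.
Distinct values: {0.4 kHz, 11.8 kHz, 13.3 kHz, 14.6 kHz}.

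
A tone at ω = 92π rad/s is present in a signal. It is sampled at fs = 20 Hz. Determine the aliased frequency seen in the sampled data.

ω = 92π rad/s → f = ω/(2π) = 46 Hz.
46 Hz mod fs = 6 Hz.
6 Hz ≤ fs/2 = 10 Hz, appears at 6 Hz.

6 Hz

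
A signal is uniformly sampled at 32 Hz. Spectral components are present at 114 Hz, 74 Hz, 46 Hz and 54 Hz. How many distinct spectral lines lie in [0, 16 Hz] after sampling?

fs/2 = 16 Hz.
114 Hz mod fs = 18 Hz.
18 Hz > fs/2 = 16 Hz, folds to fs − 18 Hz = 14 Hz.
74 Hz mod fs = 10 Hz.
10 Hz ≤ fs/2 = 16 Hz, appears at 10 Hz.
46 Hz mod fs = 14 Hz.
14 Hz ≤ fs/2 = 16 Hz, appears at 14 Hz.
54 Hz mod fs = 22 Hz.
22 Hz > fs/2 = 16 Hz, folds to fs − 22 Hz = 10 Hz.
Distinct values: {10 Hz, 14 Hz} → 2.

2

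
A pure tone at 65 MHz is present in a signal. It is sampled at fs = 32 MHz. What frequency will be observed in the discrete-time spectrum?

1 MHz

65 MHz mod fs = 1 MHz.
1 MHz ≤ fs/2 = 16 MHz, appears at 1 MHz.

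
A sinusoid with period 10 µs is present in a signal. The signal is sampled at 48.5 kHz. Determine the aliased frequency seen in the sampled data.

3 kHz

T = 10 µs → f = 1/T = 100 kHz.
100 kHz mod fs = 3 kHz.
3 kHz ≤ fs/2 = 24.25 kHz, appears at 3 kHz.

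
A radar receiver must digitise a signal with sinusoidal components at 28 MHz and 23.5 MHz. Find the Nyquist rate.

Highest-frequency component: 28 MHz.
Nyquist rate = 2 × 28 MHz = 56 MHz.

56 MHz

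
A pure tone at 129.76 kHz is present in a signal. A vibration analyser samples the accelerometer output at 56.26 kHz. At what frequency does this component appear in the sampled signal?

129.76 kHz mod fs = 17.24 kHz.
17.24 kHz ≤ fs/2 = 28.13 kHz, appears at 17.24 kHz.

17.24 kHz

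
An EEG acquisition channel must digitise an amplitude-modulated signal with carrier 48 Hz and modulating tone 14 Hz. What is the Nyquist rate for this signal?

AM sidebands sit at fc ± fm = 34 Hz and 62 Hz.
Highest-frequency component: 62 Hz.
Nyquist rate = 2 × 62 Hz = 124 Hz.

124 Hz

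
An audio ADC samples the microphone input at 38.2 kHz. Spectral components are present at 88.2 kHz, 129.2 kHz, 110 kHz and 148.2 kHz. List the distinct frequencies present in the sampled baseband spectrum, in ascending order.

4.6 kHz, 11.8 kHz, 14.6 kHz

fs/2 = 19.1 kHz.
88.2 kHz mod fs = 11.8 kHz.
11.8 kHz ≤ fs/2 = 19.1 kHz, appears at 11.8 kHz.
129.2 kHz mod fs = 14.6 kHz.
14.6 kHz ≤ fs/2 = 19.1 kHz, appears at 14.6 kHz.
110 kHz mod fs = 33.6 kHz.
33.6 kHz > fs/2 = 19.1 kHz, folds to fs − 33.6 kHz = 4.6 kHz.
148.2 kHz mod fs = 33.6 kHz.
33.6 kHz > fs/2 = 19.1 kHz, folds to fs − 33.6 kHz = 4.6 kHz.
Distinct values: {4.6 kHz, 11.8 kHz, 14.6 kHz}.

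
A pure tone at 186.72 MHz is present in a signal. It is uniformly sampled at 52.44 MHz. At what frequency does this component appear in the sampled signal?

186.72 MHz mod fs = 29.4 MHz.
29.4 MHz > fs/2 = 26.22 MHz, folds to fs − 29.4 MHz = 23.04 MHz.

23.04 MHz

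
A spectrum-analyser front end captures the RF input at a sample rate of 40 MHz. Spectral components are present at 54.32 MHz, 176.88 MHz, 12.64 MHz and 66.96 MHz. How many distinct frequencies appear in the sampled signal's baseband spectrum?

4

fs/2 = 20 MHz.
54.32 MHz mod fs = 14.32 MHz.
14.32 MHz ≤ fs/2 = 20 MHz, appears at 14.32 MHz.
176.88 MHz mod fs = 16.88 MHz.
16.88 MHz ≤ fs/2 = 20 MHz, appears at 16.88 MHz.
12.64 MHz ≤ fs/2 = 20 MHz, passes unchanged.
66.96 MHz mod fs = 26.96 MHz.
26.96 MHz > fs/2 = 20 MHz, folds to fs − 26.96 MHz = 13.04 MHz.
Distinct values: {12.64 MHz, 13.04 MHz, 14.32 MHz, 16.88 MHz} → 4.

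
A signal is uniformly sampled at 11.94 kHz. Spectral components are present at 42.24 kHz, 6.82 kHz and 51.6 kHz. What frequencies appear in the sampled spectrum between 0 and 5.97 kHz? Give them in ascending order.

3.84 kHz, 5.12 kHz, 5.52 kHz

fs/2 = 5.97 kHz.
42.24 kHz mod fs = 6.42 kHz.
6.42 kHz > fs/2 = 5.97 kHz, folds to fs − 6.42 kHz = 5.52 kHz.
6.82 kHz > fs/2 = 5.97 kHz, folds to fs − 6.82 kHz = 5.12 kHz.
51.6 kHz mod fs = 3.84 kHz.
3.84 kHz ≤ fs/2 = 5.97 kHz, appears at 3.84 kHz.
Distinct values: {3.84 kHz, 5.12 kHz, 5.52 kHz}.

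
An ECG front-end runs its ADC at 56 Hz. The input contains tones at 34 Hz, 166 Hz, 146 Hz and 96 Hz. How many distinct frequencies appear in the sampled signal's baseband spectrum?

3

fs/2 = 28 Hz.
34 Hz > fs/2 = 28 Hz, folds to fs − 34 Hz = 22 Hz.
166 Hz mod fs = 54 Hz.
54 Hz > fs/2 = 28 Hz, folds to fs − 54 Hz = 2 Hz.
146 Hz mod fs = 34 Hz.
34 Hz > fs/2 = 28 Hz, folds to fs − 34 Hz = 22 Hz.
96 Hz mod fs = 40 Hz.
40 Hz > fs/2 = 28 Hz, folds to fs − 40 Hz = 16 Hz.
Distinct values: {2 Hz, 16 Hz, 22 Hz} → 3.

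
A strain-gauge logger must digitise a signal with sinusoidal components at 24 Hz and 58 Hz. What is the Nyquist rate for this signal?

116 Hz

Highest-frequency component: 58 Hz.
Nyquist rate = 2 × 58 Hz = 116 Hz.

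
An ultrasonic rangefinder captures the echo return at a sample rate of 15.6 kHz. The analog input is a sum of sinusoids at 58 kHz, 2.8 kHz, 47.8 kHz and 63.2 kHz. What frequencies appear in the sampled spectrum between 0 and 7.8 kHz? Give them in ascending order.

fs/2 = 7.8 kHz.
58 kHz mod fs = 11.2 kHz.
11.2 kHz > fs/2 = 7.8 kHz, folds to fs − 11.2 kHz = 4.4 kHz.
2.8 kHz ≤ fs/2 = 7.8 kHz, passes unchanged.
47.8 kHz mod fs = 1 kHz.
1 kHz ≤ fs/2 = 7.8 kHz, appears at 1 kHz.
63.2 kHz mod fs = 0.8 kHz.
0.8 kHz ≤ fs/2 = 7.8 kHz, appears at 0.8 kHz.
Distinct values: {0.8 kHz, 1 kHz, 2.8 kHz, 4.4 kHz}.

0.8 kHz, 1 kHz, 2.8 kHz, 4.4 kHz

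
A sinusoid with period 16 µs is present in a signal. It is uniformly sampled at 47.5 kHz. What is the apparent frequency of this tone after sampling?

T = 16 µs → f = 1/T = 62.5 kHz.
62.5 kHz mod fs = 15 kHz.
15 kHz ≤ fs/2 = 23.75 kHz, appears at 15 kHz.

15 kHz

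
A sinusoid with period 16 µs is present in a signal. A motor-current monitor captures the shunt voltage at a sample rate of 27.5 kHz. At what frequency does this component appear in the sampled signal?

T = 16 µs → f = 1/T = 62.5 kHz.
62.5 kHz mod fs = 7.5 kHz.
7.5 kHz ≤ fs/2 = 13.75 kHz, appears at 7.5 kHz.

7.5 kHz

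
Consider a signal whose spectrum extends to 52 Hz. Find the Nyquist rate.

Nyquist rate = 2 × 52 Hz = 104 Hz.

104 Hz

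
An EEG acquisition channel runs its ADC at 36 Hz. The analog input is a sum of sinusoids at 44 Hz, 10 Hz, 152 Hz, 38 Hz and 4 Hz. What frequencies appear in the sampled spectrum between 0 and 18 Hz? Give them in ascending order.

fs/2 = 18 Hz.
44 Hz mod fs = 8 Hz.
8 Hz ≤ fs/2 = 18 Hz, appears at 8 Hz.
10 Hz ≤ fs/2 = 18 Hz, passes unchanged.
152 Hz mod fs = 8 Hz.
8 Hz ≤ fs/2 = 18 Hz, appears at 8 Hz.
38 Hz mod fs = 2 Hz.
2 Hz ≤ fs/2 = 18 Hz, appears at 2 Hz.
4 Hz ≤ fs/2 = 18 Hz, passes unchanged.
Distinct values: {2 Hz, 4 Hz, 8 Hz, 10 Hz}.

2 Hz, 4 Hz, 8 Hz, 10 Hz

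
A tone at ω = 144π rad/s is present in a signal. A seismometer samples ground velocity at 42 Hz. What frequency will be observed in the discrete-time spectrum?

12 Hz

ω = 144π rad/s → f = ω/(2π) = 72 Hz.
72 Hz mod fs = 30 Hz.
30 Hz > fs/2 = 21 Hz, folds to fs − 30 Hz = 12 Hz.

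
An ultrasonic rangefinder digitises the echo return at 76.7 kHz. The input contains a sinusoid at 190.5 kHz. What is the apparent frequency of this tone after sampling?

37.1 kHz

190.5 kHz mod fs = 37.1 kHz.
37.1 kHz ≤ fs/2 = 38.35 kHz, appears at 37.1 kHz.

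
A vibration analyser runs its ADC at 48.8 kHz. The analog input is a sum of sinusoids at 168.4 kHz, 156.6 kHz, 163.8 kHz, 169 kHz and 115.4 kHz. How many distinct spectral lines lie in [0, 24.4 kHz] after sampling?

5

fs/2 = 24.4 kHz.
168.4 kHz mod fs = 22 kHz.
22 kHz ≤ fs/2 = 24.4 kHz, appears at 22 kHz.
156.6 kHz mod fs = 10.2 kHz.
10.2 kHz ≤ fs/2 = 24.4 kHz, appears at 10.2 kHz.
163.8 kHz mod fs = 17.4 kHz.
17.4 kHz ≤ fs/2 = 24.4 kHz, appears at 17.4 kHz.
169 kHz mod fs = 22.6 kHz.
22.6 kHz ≤ fs/2 = 24.4 kHz, appears at 22.6 kHz.
115.4 kHz mod fs = 17.8 kHz.
17.8 kHz ≤ fs/2 = 24.4 kHz, appears at 17.8 kHz.
Distinct values: {10.2 kHz, 17.4 kHz, 17.8 kHz, 22 kHz, 22.6 kHz} → 5.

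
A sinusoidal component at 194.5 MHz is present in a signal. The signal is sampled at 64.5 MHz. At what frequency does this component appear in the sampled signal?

194.5 MHz mod fs = 1 MHz.
1 MHz ≤ fs/2 = 32.25 MHz, appears at 1 MHz.

1 MHz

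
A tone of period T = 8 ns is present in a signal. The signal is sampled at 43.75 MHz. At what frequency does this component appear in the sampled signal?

T = 8 ns → f = 1/T = 125 MHz.
125 MHz mod fs = 37.5 MHz.
37.5 MHz > fs/2 = 21.875 MHz, folds to fs − 37.5 MHz = 6.25 MHz.

6.25 MHz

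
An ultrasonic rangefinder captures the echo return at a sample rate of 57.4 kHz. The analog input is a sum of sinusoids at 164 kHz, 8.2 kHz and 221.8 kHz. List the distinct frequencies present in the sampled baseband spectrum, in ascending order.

fs/2 = 28.7 kHz.
164 kHz mod fs = 49.2 kHz.
49.2 kHz > fs/2 = 28.7 kHz, folds to fs − 49.2 kHz = 8.2 kHz.
8.2 kHz ≤ fs/2 = 28.7 kHz, passes unchanged.
221.8 kHz mod fs = 49.6 kHz.
49.6 kHz > fs/2 = 28.7 kHz, folds to fs − 49.6 kHz = 7.8 kHz.
Distinct values: {7.8 kHz, 8.2 kHz}.

7.8 kHz, 8.2 kHz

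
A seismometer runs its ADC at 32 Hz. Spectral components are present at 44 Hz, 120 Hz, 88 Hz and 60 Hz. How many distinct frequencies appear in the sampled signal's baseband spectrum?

fs/2 = 16 Hz.
44 Hz mod fs = 12 Hz.
12 Hz ≤ fs/2 = 16 Hz, appears at 12 Hz.
120 Hz mod fs = 24 Hz.
24 Hz > fs/2 = 16 Hz, folds to fs − 24 Hz = 8 Hz.
88 Hz mod fs = 24 Hz.
24 Hz > fs/2 = 16 Hz, folds to fs − 24 Hz = 8 Hz.
60 Hz mod fs = 28 Hz.
28 Hz > fs/2 = 16 Hz, folds to fs − 28 Hz = 4 Hz.
Distinct values: {4 Hz, 8 Hz, 12 Hz} → 3.

3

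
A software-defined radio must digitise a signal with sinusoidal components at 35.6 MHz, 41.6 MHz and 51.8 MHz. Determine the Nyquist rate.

Highest-frequency component: 51.8 MHz.
Nyquist rate = 2 × 51.8 MHz = 103.6 MHz.

103.6 MHz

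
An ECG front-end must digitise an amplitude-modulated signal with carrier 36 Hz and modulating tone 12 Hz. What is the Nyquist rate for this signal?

96 Hz

AM sidebands sit at fc ± fm = 24 Hz and 48 Hz.
Highest-frequency component: 48 Hz.
Nyquist rate = 2 × 48 Hz = 96 Hz.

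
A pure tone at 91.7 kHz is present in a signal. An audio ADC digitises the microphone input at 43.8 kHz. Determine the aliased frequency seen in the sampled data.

91.7 kHz mod fs = 4.1 kHz.
4.1 kHz ≤ fs/2 = 21.9 kHz, appears at 4.1 kHz.

4.1 kHz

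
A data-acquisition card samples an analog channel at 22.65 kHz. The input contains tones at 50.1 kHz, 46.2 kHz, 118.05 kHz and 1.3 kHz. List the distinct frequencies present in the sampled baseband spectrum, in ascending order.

0.9 kHz, 1.3 kHz, 4.8 kHz

fs/2 = 11.325 kHz.
50.1 kHz mod fs = 4.8 kHz.
4.8 kHz ≤ fs/2 = 11.325 kHz, appears at 4.8 kHz.
46.2 kHz mod fs = 0.9 kHz.
0.9 kHz ≤ fs/2 = 11.325 kHz, appears at 0.9 kHz.
118.05 kHz mod fs = 4.8 kHz.
4.8 kHz ≤ fs/2 = 11.325 kHz, appears at 4.8 kHz.
1.3 kHz ≤ fs/2 = 11.325 kHz, passes unchanged.
Distinct values: {0.9 kHz, 1.3 kHz, 4.8 kHz}.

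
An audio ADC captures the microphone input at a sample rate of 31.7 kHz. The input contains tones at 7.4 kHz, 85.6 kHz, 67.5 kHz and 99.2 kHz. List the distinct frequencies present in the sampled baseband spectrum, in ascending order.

4.1 kHz, 7.4 kHz, 9.5 kHz

fs/2 = 15.85 kHz.
7.4 kHz ≤ fs/2 = 15.85 kHz, passes unchanged.
85.6 kHz mod fs = 22.2 kHz.
22.2 kHz > fs/2 = 15.85 kHz, folds to fs − 22.2 kHz = 9.5 kHz.
67.5 kHz mod fs = 4.1 kHz.
4.1 kHz ≤ fs/2 = 15.85 kHz, appears at 4.1 kHz.
99.2 kHz mod fs = 4.1 kHz.
4.1 kHz ≤ fs/2 = 15.85 kHz, appears at 4.1 kHz.
Distinct values: {4.1 kHz, 7.4 kHz, 9.5 kHz}.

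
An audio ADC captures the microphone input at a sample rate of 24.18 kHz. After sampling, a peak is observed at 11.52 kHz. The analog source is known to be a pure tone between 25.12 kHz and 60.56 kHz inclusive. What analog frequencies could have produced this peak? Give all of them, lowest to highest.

35.7 kHz, 36.84 kHz, 59.88 kHz

Frequencies that alias to 11.52 kHz are k·fs ± 11.52 kHz for integer k ≥ 0.
k=0: 11.52 kHz.
k=1: 12.66 kHz, 35.7 kHz.
k=2: 36.84 kHz, 59.88 kHz.
k=3: 61.02 kHz, 84.06 kHz.
Within [25.12 kHz, 60.56 kHz]: 35.7 kHz, 36.84 kHz, 59.88 kHz.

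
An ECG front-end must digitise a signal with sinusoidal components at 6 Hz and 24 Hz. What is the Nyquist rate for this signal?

Highest-frequency component: 24 Hz.
Nyquist rate = 2 × 24 Hz = 48 Hz.

48 Hz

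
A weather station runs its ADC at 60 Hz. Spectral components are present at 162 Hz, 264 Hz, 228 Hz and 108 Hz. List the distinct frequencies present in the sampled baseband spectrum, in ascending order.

12 Hz, 18 Hz, 24 Hz

fs/2 = 30 Hz.
162 Hz mod fs = 42 Hz.
42 Hz > fs/2 = 30 Hz, folds to fs − 42 Hz = 18 Hz.
264 Hz mod fs = 24 Hz.
24 Hz ≤ fs/2 = 30 Hz, appears at 24 Hz.
228 Hz mod fs = 48 Hz.
48 Hz > fs/2 = 30 Hz, folds to fs − 48 Hz = 12 Hz.
108 Hz mod fs = 48 Hz.
48 Hz > fs/2 = 30 Hz, folds to fs − 48 Hz = 12 Hz.
Distinct values: {12 Hz, 18 Hz, 24 Hz}.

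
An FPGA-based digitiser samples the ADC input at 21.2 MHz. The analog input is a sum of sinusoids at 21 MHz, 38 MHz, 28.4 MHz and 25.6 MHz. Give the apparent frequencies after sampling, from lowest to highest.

0.2 MHz, 4.4 MHz, 7.2 MHz

fs/2 = 10.6 MHz.
21 MHz > fs/2 = 10.6 MHz, folds to fs − 21 MHz = 0.2 MHz.
38 MHz mod fs = 16.8 MHz.
16.8 MHz > fs/2 = 10.6 MHz, folds to fs − 16.8 MHz = 4.4 MHz.
28.4 MHz mod fs = 7.2 MHz.
7.2 MHz ≤ fs/2 = 10.6 MHz, appears at 7.2 MHz.
25.6 MHz mod fs = 4.4 MHz.
4.4 MHz ≤ fs/2 = 10.6 MHz, appears at 4.4 MHz.
Distinct values: {0.2 MHz, 4.4 MHz, 7.2 MHz}.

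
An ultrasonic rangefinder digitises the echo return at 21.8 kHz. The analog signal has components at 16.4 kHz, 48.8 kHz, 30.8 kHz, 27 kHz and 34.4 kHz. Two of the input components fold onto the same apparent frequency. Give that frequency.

fs/2 = 10.9 kHz.
16.4 kHz > fs/2 = 10.9 kHz, folds to fs − 16.4 kHz = 5.4 kHz.
48.8 kHz mod fs = 5.2 kHz.
5.2 kHz ≤ fs/2 = 10.9 kHz, appears at 5.2 kHz.
30.8 kHz mod fs = 9 kHz.
9 kHz ≤ fs/2 = 10.9 kHz, appears at 9 kHz.
27 kHz mod fs = 5.2 kHz.
5.2 kHz ≤ fs/2 = 10.9 kHz, appears at 5.2 kHz.
34.4 kHz mod fs = 12.6 kHz.
12.6 kHz > fs/2 = 10.9 kHz, folds to fs − 12.6 kHz = 9.2 kHz.
27 kHz and 48.8 kHz both map to 5.2 kHz.

5.2 kHz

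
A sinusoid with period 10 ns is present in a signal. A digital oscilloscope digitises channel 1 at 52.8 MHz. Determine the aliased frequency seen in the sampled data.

5.6 MHz

T = 10 ns → f = 1/T = 100 MHz.
100 MHz mod fs = 47.2 MHz.
47.2 MHz > fs/2 = 26.4 MHz, folds to fs − 47.2 MHz = 5.6 MHz.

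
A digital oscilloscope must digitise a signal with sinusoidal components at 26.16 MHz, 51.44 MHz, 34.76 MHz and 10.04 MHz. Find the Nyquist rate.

Highest-frequency component: 51.44 MHz.
Nyquist rate = 2 × 51.44 MHz = 102.88 MHz.

102.88 MHz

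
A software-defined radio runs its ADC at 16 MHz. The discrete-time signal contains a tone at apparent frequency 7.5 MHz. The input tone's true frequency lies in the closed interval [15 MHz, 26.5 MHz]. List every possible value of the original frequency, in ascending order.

23.5 MHz, 24.5 MHz

Frequencies that alias to 7.5 MHz are k·fs ± 7.5 MHz for integer k ≥ 0.
k=0: 7.5 MHz.
k=1: 8.5 MHz, 23.5 MHz.
k=2: 24.5 MHz, 39.5 MHz.
k=3: 40.5 MHz, 55.5 MHz.
Within [15 MHz, 26.5 MHz]: 23.5 MHz, 24.5 MHz.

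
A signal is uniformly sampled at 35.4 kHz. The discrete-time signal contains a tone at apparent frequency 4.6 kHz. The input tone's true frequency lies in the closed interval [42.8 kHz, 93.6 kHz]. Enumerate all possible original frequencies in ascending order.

66.2 kHz, 75.4 kHz

Frequencies that alias to 4.6 kHz are k·fs ± 4.6 kHz for integer k ≥ 0.
k=0: 4.6 kHz.
k=1: 30.8 kHz, 40 kHz.
k=2: 66.2 kHz, 75.4 kHz.
k=3: 101.6 kHz, 110.8 kHz.
Within [42.8 kHz, 93.6 kHz]: 66.2 kHz, 75.4 kHz.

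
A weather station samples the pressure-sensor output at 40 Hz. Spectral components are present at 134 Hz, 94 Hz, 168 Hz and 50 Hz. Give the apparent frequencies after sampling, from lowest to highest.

fs/2 = 20 Hz.
134 Hz mod fs = 14 Hz.
14 Hz ≤ fs/2 = 20 Hz, appears at 14 Hz.
94 Hz mod fs = 14 Hz.
14 Hz ≤ fs/2 = 20 Hz, appears at 14 Hz.
168 Hz mod fs = 8 Hz.
8 Hz ≤ fs/2 = 20 Hz, appears at 8 Hz.
50 Hz mod fs = 10 Hz.
10 Hz ≤ fs/2 = 20 Hz, appears at 10 Hz.
Distinct values: {8 Hz, 10 Hz, 14 Hz}.

8 Hz, 10 Hz, 14 Hz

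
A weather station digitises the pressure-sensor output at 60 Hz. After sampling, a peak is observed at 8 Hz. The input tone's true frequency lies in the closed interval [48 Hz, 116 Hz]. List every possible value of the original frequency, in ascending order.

Frequencies that alias to 8 Hz are k·fs ± 8 Hz for integer k ≥ 0.
k=0: 8 Hz.
k=1: 52 Hz, 68 Hz.
k=2: 112 Hz, 128 Hz.
k=3: 172 Hz, 188 Hz.
Within [48 Hz, 116 Hz]: 52 Hz, 68 Hz, 112 Hz.

52 Hz, 68 Hz, 112 Hz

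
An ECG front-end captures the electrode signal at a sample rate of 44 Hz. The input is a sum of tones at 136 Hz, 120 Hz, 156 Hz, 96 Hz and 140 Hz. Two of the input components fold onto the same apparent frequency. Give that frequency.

fs/2 = 22 Hz.
136 Hz mod fs = 4 Hz.
4 Hz ≤ fs/2 = 22 Hz, appears at 4 Hz.
120 Hz mod fs = 32 Hz.
32 Hz > fs/2 = 22 Hz, folds to fs − 32 Hz = 12 Hz.
156 Hz mod fs = 24 Hz.
24 Hz > fs/2 = 22 Hz, folds to fs − 24 Hz = 20 Hz.
96 Hz mod fs = 8 Hz.
8 Hz ≤ fs/2 = 22 Hz, appears at 8 Hz.
140 Hz mod fs = 8 Hz.
8 Hz ≤ fs/2 = 22 Hz, appears at 8 Hz.
96 Hz and 140 Hz both map to 8 Hz.

8 Hz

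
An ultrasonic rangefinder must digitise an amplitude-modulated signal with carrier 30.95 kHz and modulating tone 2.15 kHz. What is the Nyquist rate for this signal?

66.2 kHz

AM sidebands sit at fc ± fm = 28.8 kHz and 33.1 kHz.
Highest-frequency component: 33.1 kHz.
Nyquist rate = 2 × 33.1 kHz = 66.2 kHz.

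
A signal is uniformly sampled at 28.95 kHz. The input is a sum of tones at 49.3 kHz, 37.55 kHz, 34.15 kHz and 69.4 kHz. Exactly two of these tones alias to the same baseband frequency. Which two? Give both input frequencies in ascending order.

fs/2 = 14.475 kHz.
49.3 kHz mod fs = 20.35 kHz.
20.35 kHz > fs/2 = 14.475 kHz, folds to fs − 20.35 kHz = 8.6 kHz.
37.55 kHz mod fs = 8.6 kHz.
8.6 kHz ≤ fs/2 = 14.475 kHz, appears at 8.6 kHz.
34.15 kHz mod fs = 5.2 kHz.
5.2 kHz ≤ fs/2 = 14.475 kHz, appears at 5.2 kHz.
69.4 kHz mod fs = 11.5 kHz.
11.5 kHz ≤ fs/2 = 14.475 kHz, appears at 11.5 kHz.
37.55 kHz and 49.3 kHz both map to 8.6 kHz.

37.55 kHz, 49.3 kHz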